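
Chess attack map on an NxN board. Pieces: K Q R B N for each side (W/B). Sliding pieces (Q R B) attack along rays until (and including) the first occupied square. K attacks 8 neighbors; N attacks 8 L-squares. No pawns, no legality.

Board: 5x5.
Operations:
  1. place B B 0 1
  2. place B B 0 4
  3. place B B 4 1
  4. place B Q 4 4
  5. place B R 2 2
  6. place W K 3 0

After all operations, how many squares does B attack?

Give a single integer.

Op 1: place BB@(0,1)
Op 2: place BB@(0,4)
Op 3: place BB@(4,1)
Op 4: place BQ@(4,4)
Op 5: place BR@(2,2)
Op 6: place WK@(3,0)
Per-piece attacks for B:
  BB@(0,1): attacks (1,2) (2,3) (3,4) (1,0)
  BB@(0,4): attacks (1,3) (2,2) [ray(1,-1) blocked at (2,2)]
  BR@(2,2): attacks (2,3) (2,4) (2,1) (2,0) (3,2) (4,2) (1,2) (0,2)
  BB@(4,1): attacks (3,2) (2,3) (1,4) (3,0) [ray(-1,-1) blocked at (3,0)]
  BQ@(4,4): attacks (4,3) (4,2) (4,1) (3,4) (2,4) (1,4) (0,4) (3,3) (2,2) [ray(0,-1) blocked at (4,1); ray(-1,0) blocked at (0,4); ray(-1,-1) blocked at (2,2)]
Union (18 distinct): (0,2) (0,4) (1,0) (1,2) (1,3) (1,4) (2,0) (2,1) (2,2) (2,3) (2,4) (3,0) (3,2) (3,3) (3,4) (4,1) (4,2) (4,3)

Answer: 18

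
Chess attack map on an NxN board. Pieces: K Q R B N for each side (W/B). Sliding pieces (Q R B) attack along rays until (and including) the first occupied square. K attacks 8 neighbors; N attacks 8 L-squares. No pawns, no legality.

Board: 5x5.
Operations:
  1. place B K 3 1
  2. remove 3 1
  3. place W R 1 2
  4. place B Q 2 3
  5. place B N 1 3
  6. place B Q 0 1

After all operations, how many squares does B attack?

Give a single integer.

Op 1: place BK@(3,1)
Op 2: remove (3,1)
Op 3: place WR@(1,2)
Op 4: place BQ@(2,3)
Op 5: place BN@(1,3)
Op 6: place BQ@(0,1)
Per-piece attacks for B:
  BQ@(0,1): attacks (0,2) (0,3) (0,4) (0,0) (1,1) (2,1) (3,1) (4,1) (1,2) (1,0) [ray(1,1) blocked at (1,2)]
  BN@(1,3): attacks (3,4) (2,1) (3,2) (0,1)
  BQ@(2,3): attacks (2,4) (2,2) (2,1) (2,0) (3,3) (4,3) (1,3) (3,4) (3,2) (4,1) (1,4) (1,2) [ray(-1,0) blocked at (1,3); ray(-1,-1) blocked at (1,2)]
Union (20 distinct): (0,0) (0,1) (0,2) (0,3) (0,4) (1,0) (1,1) (1,2) (1,3) (1,4) (2,0) (2,1) (2,2) (2,4) (3,1) (3,2) (3,3) (3,4) (4,1) (4,3)

Answer: 20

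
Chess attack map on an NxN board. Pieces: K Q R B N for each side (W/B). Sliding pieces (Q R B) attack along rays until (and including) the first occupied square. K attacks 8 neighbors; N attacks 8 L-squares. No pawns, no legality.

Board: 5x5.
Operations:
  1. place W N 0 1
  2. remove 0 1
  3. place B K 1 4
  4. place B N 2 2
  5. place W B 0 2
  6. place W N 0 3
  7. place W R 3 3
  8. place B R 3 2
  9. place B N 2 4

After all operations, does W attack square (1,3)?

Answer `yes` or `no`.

Op 1: place WN@(0,1)
Op 2: remove (0,1)
Op 3: place BK@(1,4)
Op 4: place BN@(2,2)
Op 5: place WB@(0,2)
Op 6: place WN@(0,3)
Op 7: place WR@(3,3)
Op 8: place BR@(3,2)
Op 9: place BN@(2,4)
Per-piece attacks for W:
  WB@(0,2): attacks (1,3) (2,4) (1,1) (2,0) [ray(1,1) blocked at (2,4)]
  WN@(0,3): attacks (2,4) (1,1) (2,2)
  WR@(3,3): attacks (3,4) (3,2) (4,3) (2,3) (1,3) (0,3) [ray(0,-1) blocked at (3,2); ray(-1,0) blocked at (0,3)]
W attacks (1,3): yes

Answer: yes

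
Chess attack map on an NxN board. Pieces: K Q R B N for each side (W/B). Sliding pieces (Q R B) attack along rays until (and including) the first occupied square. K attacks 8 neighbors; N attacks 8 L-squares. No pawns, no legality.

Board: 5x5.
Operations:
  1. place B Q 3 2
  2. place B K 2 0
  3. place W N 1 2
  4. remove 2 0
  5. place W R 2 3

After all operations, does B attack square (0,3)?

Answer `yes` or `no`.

Answer: no

Derivation:
Op 1: place BQ@(3,2)
Op 2: place BK@(2,0)
Op 3: place WN@(1,2)
Op 4: remove (2,0)
Op 5: place WR@(2,3)
Per-piece attacks for B:
  BQ@(3,2): attacks (3,3) (3,4) (3,1) (3,0) (4,2) (2,2) (1,2) (4,3) (4,1) (2,3) (2,1) (1,0) [ray(-1,0) blocked at (1,2); ray(-1,1) blocked at (2,3)]
B attacks (0,3): no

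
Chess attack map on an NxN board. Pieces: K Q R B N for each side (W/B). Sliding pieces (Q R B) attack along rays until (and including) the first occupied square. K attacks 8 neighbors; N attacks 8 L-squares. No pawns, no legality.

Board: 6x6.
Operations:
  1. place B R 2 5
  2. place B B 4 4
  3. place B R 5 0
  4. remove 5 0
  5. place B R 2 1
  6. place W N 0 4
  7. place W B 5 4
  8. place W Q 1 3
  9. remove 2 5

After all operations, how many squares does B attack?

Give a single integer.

Answer: 15

Derivation:
Op 1: place BR@(2,5)
Op 2: place BB@(4,4)
Op 3: place BR@(5,0)
Op 4: remove (5,0)
Op 5: place BR@(2,1)
Op 6: place WN@(0,4)
Op 7: place WB@(5,4)
Op 8: place WQ@(1,3)
Op 9: remove (2,5)
Per-piece attacks for B:
  BR@(2,1): attacks (2,2) (2,3) (2,4) (2,5) (2,0) (3,1) (4,1) (5,1) (1,1) (0,1)
  BB@(4,4): attacks (5,5) (5,3) (3,5) (3,3) (2,2) (1,1) (0,0)
Union (15 distinct): (0,0) (0,1) (1,1) (2,0) (2,2) (2,3) (2,4) (2,5) (3,1) (3,3) (3,5) (4,1) (5,1) (5,3) (5,5)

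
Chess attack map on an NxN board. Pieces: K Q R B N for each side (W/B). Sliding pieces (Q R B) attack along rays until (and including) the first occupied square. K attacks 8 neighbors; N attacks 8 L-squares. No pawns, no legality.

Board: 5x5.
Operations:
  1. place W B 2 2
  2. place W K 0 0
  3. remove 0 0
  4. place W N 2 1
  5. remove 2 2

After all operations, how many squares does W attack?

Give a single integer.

Op 1: place WB@(2,2)
Op 2: place WK@(0,0)
Op 3: remove (0,0)
Op 4: place WN@(2,1)
Op 5: remove (2,2)
Per-piece attacks for W:
  WN@(2,1): attacks (3,3) (4,2) (1,3) (0,2) (4,0) (0,0)
Union (6 distinct): (0,0) (0,2) (1,3) (3,3) (4,0) (4,2)

Answer: 6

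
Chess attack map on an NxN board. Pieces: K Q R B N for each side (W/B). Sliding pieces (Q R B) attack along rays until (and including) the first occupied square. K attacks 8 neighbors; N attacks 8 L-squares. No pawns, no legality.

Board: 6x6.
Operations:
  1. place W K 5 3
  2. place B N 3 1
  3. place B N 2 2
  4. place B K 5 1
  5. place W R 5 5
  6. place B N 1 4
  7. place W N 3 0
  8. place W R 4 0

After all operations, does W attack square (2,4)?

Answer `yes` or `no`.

Op 1: place WK@(5,3)
Op 2: place BN@(3,1)
Op 3: place BN@(2,2)
Op 4: place BK@(5,1)
Op 5: place WR@(5,5)
Op 6: place BN@(1,4)
Op 7: place WN@(3,0)
Op 8: place WR@(4,0)
Per-piece attacks for W:
  WN@(3,0): attacks (4,2) (5,1) (2,2) (1,1)
  WR@(4,0): attacks (4,1) (4,2) (4,3) (4,4) (4,5) (5,0) (3,0) [ray(-1,0) blocked at (3,0)]
  WK@(5,3): attacks (5,4) (5,2) (4,3) (4,4) (4,2)
  WR@(5,5): attacks (5,4) (5,3) (4,5) (3,5) (2,5) (1,5) (0,5) [ray(0,-1) blocked at (5,3)]
W attacks (2,4): no

Answer: no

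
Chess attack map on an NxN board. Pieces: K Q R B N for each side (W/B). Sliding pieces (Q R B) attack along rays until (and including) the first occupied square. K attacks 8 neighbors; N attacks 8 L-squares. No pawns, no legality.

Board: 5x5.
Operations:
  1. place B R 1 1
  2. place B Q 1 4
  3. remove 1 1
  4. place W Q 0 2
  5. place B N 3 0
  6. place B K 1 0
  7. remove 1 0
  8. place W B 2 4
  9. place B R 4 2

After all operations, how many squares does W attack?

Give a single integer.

Op 1: place BR@(1,1)
Op 2: place BQ@(1,4)
Op 3: remove (1,1)
Op 4: place WQ@(0,2)
Op 5: place BN@(3,0)
Op 6: place BK@(1,0)
Op 7: remove (1,0)
Op 8: place WB@(2,4)
Op 9: place BR@(4,2)
Per-piece attacks for W:
  WQ@(0,2): attacks (0,3) (0,4) (0,1) (0,0) (1,2) (2,2) (3,2) (4,2) (1,3) (2,4) (1,1) (2,0) [ray(1,0) blocked at (4,2); ray(1,1) blocked at (2,4)]
  WB@(2,4): attacks (3,3) (4,2) (1,3) (0,2) [ray(1,-1) blocked at (4,2); ray(-1,-1) blocked at (0,2)]
Union (14 distinct): (0,0) (0,1) (0,2) (0,3) (0,4) (1,1) (1,2) (1,3) (2,0) (2,2) (2,4) (3,2) (3,3) (4,2)

Answer: 14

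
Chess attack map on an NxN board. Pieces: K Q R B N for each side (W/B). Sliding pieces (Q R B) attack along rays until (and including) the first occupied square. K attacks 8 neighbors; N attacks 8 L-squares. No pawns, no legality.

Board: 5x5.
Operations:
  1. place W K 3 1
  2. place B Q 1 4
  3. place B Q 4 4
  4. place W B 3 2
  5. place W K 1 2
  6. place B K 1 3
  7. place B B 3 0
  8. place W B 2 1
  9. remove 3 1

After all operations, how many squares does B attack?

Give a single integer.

Answer: 20

Derivation:
Op 1: place WK@(3,1)
Op 2: place BQ@(1,4)
Op 3: place BQ@(4,4)
Op 4: place WB@(3,2)
Op 5: place WK@(1,2)
Op 6: place BK@(1,3)
Op 7: place BB@(3,0)
Op 8: place WB@(2,1)
Op 9: remove (3,1)
Per-piece attacks for B:
  BK@(1,3): attacks (1,4) (1,2) (2,3) (0,3) (2,4) (2,2) (0,4) (0,2)
  BQ@(1,4): attacks (1,3) (2,4) (3,4) (4,4) (0,4) (2,3) (3,2) (0,3) [ray(0,-1) blocked at (1,3); ray(1,0) blocked at (4,4); ray(1,-1) blocked at (3,2)]
  BB@(3,0): attacks (4,1) (2,1) [ray(-1,1) blocked at (2,1)]
  BQ@(4,4): attacks (4,3) (4,2) (4,1) (4,0) (3,4) (2,4) (1,4) (3,3) (2,2) (1,1) (0,0) [ray(-1,0) blocked at (1,4)]
Union (20 distinct): (0,0) (0,2) (0,3) (0,4) (1,1) (1,2) (1,3) (1,4) (2,1) (2,2) (2,3) (2,4) (3,2) (3,3) (3,4) (4,0) (4,1) (4,2) (4,3) (4,4)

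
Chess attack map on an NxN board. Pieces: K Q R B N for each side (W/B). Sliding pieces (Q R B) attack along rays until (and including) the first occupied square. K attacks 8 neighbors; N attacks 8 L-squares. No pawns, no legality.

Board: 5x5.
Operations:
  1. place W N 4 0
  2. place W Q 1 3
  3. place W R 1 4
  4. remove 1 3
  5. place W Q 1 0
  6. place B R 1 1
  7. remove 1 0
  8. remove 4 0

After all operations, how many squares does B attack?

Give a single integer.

Op 1: place WN@(4,0)
Op 2: place WQ@(1,3)
Op 3: place WR@(1,4)
Op 4: remove (1,3)
Op 5: place WQ@(1,0)
Op 6: place BR@(1,1)
Op 7: remove (1,0)
Op 8: remove (4,0)
Per-piece attacks for B:
  BR@(1,1): attacks (1,2) (1,3) (1,4) (1,0) (2,1) (3,1) (4,1) (0,1) [ray(0,1) blocked at (1,4)]
Union (8 distinct): (0,1) (1,0) (1,2) (1,3) (1,4) (2,1) (3,1) (4,1)

Answer: 8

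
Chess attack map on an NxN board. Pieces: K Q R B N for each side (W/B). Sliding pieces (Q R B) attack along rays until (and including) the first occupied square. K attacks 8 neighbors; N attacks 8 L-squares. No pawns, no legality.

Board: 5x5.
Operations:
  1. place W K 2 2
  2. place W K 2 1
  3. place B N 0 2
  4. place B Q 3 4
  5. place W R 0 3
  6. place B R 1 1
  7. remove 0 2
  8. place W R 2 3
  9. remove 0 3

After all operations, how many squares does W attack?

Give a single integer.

Answer: 15

Derivation:
Op 1: place WK@(2,2)
Op 2: place WK@(2,1)
Op 3: place BN@(0,2)
Op 4: place BQ@(3,4)
Op 5: place WR@(0,3)
Op 6: place BR@(1,1)
Op 7: remove (0,2)
Op 8: place WR@(2,3)
Op 9: remove (0,3)
Per-piece attacks for W:
  WK@(2,1): attacks (2,2) (2,0) (3,1) (1,1) (3,2) (3,0) (1,2) (1,0)
  WK@(2,2): attacks (2,3) (2,1) (3,2) (1,2) (3,3) (3,1) (1,3) (1,1)
  WR@(2,3): attacks (2,4) (2,2) (3,3) (4,3) (1,3) (0,3) [ray(0,-1) blocked at (2,2)]
Union (15 distinct): (0,3) (1,0) (1,1) (1,2) (1,3) (2,0) (2,1) (2,2) (2,3) (2,4) (3,0) (3,1) (3,2) (3,3) (4,3)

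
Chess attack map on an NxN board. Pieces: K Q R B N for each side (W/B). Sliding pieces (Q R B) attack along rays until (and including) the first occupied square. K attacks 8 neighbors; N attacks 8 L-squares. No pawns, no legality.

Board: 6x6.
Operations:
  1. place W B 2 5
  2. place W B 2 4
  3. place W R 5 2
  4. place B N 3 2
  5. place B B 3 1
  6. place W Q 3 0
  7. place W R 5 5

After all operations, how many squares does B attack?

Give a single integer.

Answer: 11

Derivation:
Op 1: place WB@(2,5)
Op 2: place WB@(2,4)
Op 3: place WR@(5,2)
Op 4: place BN@(3,2)
Op 5: place BB@(3,1)
Op 6: place WQ@(3,0)
Op 7: place WR@(5,5)
Per-piece attacks for B:
  BB@(3,1): attacks (4,2) (5,3) (4,0) (2,2) (1,3) (0,4) (2,0)
  BN@(3,2): attacks (4,4) (5,3) (2,4) (1,3) (4,0) (5,1) (2,0) (1,1)
Union (11 distinct): (0,4) (1,1) (1,3) (2,0) (2,2) (2,4) (4,0) (4,2) (4,4) (5,1) (5,3)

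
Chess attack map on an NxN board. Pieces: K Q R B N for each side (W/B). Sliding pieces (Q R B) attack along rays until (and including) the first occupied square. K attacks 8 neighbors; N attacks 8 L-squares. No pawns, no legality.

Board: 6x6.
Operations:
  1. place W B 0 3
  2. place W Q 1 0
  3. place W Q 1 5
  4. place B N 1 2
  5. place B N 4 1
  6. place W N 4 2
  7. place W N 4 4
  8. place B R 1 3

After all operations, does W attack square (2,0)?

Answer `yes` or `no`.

Op 1: place WB@(0,3)
Op 2: place WQ@(1,0)
Op 3: place WQ@(1,5)
Op 4: place BN@(1,2)
Op 5: place BN@(4,1)
Op 6: place WN@(4,2)
Op 7: place WN@(4,4)
Op 8: place BR@(1,3)
Per-piece attacks for W:
  WB@(0,3): attacks (1,4) (2,5) (1,2) [ray(1,-1) blocked at (1,2)]
  WQ@(1,0): attacks (1,1) (1,2) (2,0) (3,0) (4,0) (5,0) (0,0) (2,1) (3,2) (4,3) (5,4) (0,1) [ray(0,1) blocked at (1,2)]
  WQ@(1,5): attacks (1,4) (1,3) (2,5) (3,5) (4,5) (5,5) (0,5) (2,4) (3,3) (4,2) (0,4) [ray(0,-1) blocked at (1,3); ray(1,-1) blocked at (4,2)]
  WN@(4,2): attacks (5,4) (3,4) (2,3) (5,0) (3,0) (2,1)
  WN@(4,4): attacks (2,5) (5,2) (3,2) (2,3)
W attacks (2,0): yes

Answer: yes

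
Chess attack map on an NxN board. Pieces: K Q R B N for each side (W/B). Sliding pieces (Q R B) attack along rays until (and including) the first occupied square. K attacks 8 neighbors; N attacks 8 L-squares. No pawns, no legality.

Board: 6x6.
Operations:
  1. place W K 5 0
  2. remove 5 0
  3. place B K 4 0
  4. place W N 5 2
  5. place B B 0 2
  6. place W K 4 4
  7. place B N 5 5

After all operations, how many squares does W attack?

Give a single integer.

Op 1: place WK@(5,0)
Op 2: remove (5,0)
Op 3: place BK@(4,0)
Op 4: place WN@(5,2)
Op 5: place BB@(0,2)
Op 6: place WK@(4,4)
Op 7: place BN@(5,5)
Per-piece attacks for W:
  WK@(4,4): attacks (4,5) (4,3) (5,4) (3,4) (5,5) (5,3) (3,5) (3,3)
  WN@(5,2): attacks (4,4) (3,3) (4,0) (3,1)
Union (11 distinct): (3,1) (3,3) (3,4) (3,5) (4,0) (4,3) (4,4) (4,5) (5,3) (5,4) (5,5)

Answer: 11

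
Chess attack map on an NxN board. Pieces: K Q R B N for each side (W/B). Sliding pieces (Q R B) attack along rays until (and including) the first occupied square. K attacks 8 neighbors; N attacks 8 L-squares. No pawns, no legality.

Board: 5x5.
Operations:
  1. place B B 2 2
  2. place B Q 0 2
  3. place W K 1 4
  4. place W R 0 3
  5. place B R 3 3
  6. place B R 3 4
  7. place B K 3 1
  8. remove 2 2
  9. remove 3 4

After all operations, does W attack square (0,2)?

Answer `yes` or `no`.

Answer: yes

Derivation:
Op 1: place BB@(2,2)
Op 2: place BQ@(0,2)
Op 3: place WK@(1,4)
Op 4: place WR@(0,3)
Op 5: place BR@(3,3)
Op 6: place BR@(3,4)
Op 7: place BK@(3,1)
Op 8: remove (2,2)
Op 9: remove (3,4)
Per-piece attacks for W:
  WR@(0,3): attacks (0,4) (0,2) (1,3) (2,3) (3,3) [ray(0,-1) blocked at (0,2); ray(1,0) blocked at (3,3)]
  WK@(1,4): attacks (1,3) (2,4) (0,4) (2,3) (0,3)
W attacks (0,2): yes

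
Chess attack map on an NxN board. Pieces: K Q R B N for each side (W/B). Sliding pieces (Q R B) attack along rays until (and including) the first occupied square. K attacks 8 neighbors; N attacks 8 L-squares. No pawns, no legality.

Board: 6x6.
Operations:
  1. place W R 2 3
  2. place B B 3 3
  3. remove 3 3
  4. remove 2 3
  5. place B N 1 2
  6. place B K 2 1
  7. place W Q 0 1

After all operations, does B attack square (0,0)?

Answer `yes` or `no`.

Answer: yes

Derivation:
Op 1: place WR@(2,3)
Op 2: place BB@(3,3)
Op 3: remove (3,3)
Op 4: remove (2,3)
Op 5: place BN@(1,2)
Op 6: place BK@(2,1)
Op 7: place WQ@(0,1)
Per-piece attacks for B:
  BN@(1,2): attacks (2,4) (3,3) (0,4) (2,0) (3,1) (0,0)
  BK@(2,1): attacks (2,2) (2,0) (3,1) (1,1) (3,2) (3,0) (1,2) (1,0)
B attacks (0,0): yes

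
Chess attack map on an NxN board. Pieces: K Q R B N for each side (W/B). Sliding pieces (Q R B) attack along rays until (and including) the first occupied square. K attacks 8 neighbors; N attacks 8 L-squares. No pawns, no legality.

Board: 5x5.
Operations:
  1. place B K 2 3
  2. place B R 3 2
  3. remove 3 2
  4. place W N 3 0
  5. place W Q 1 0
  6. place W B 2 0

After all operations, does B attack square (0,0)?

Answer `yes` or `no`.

Answer: no

Derivation:
Op 1: place BK@(2,3)
Op 2: place BR@(3,2)
Op 3: remove (3,2)
Op 4: place WN@(3,0)
Op 5: place WQ@(1,0)
Op 6: place WB@(2,0)
Per-piece attacks for B:
  BK@(2,3): attacks (2,4) (2,2) (3,3) (1,3) (3,4) (3,2) (1,4) (1,2)
B attacks (0,0): no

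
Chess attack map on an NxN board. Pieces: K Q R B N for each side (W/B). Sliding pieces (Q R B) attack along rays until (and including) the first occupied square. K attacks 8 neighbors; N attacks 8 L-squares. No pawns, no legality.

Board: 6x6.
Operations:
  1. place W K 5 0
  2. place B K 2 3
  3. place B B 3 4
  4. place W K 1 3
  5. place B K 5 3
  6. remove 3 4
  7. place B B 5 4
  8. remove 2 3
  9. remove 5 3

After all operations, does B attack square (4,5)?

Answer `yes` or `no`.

Op 1: place WK@(5,0)
Op 2: place BK@(2,3)
Op 3: place BB@(3,4)
Op 4: place WK@(1,3)
Op 5: place BK@(5,3)
Op 6: remove (3,4)
Op 7: place BB@(5,4)
Op 8: remove (2,3)
Op 9: remove (5,3)
Per-piece attacks for B:
  BB@(5,4): attacks (4,5) (4,3) (3,2) (2,1) (1,0)
B attacks (4,5): yes

Answer: yes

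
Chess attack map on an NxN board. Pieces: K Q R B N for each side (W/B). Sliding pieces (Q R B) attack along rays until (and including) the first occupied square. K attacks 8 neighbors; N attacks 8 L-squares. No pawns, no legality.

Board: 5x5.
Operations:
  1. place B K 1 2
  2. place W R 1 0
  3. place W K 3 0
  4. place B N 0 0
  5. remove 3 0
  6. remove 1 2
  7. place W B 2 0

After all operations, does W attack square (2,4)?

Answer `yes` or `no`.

Op 1: place BK@(1,2)
Op 2: place WR@(1,0)
Op 3: place WK@(3,0)
Op 4: place BN@(0,0)
Op 5: remove (3,0)
Op 6: remove (1,2)
Op 7: place WB@(2,0)
Per-piece attacks for W:
  WR@(1,0): attacks (1,1) (1,2) (1,3) (1,4) (2,0) (0,0) [ray(1,0) blocked at (2,0); ray(-1,0) blocked at (0,0)]
  WB@(2,0): attacks (3,1) (4,2) (1,1) (0,2)
W attacks (2,4): no

Answer: no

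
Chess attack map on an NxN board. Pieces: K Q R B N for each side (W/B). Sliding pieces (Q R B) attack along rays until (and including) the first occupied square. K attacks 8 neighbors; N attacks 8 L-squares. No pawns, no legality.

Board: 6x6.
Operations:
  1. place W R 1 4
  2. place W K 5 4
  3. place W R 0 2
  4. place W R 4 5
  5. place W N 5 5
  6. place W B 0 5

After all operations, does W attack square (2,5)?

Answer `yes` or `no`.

Answer: yes

Derivation:
Op 1: place WR@(1,4)
Op 2: place WK@(5,4)
Op 3: place WR@(0,2)
Op 4: place WR@(4,5)
Op 5: place WN@(5,5)
Op 6: place WB@(0,5)
Per-piece attacks for W:
  WR@(0,2): attacks (0,3) (0,4) (0,5) (0,1) (0,0) (1,2) (2,2) (3,2) (4,2) (5,2) [ray(0,1) blocked at (0,5)]
  WB@(0,5): attacks (1,4) [ray(1,-1) blocked at (1,4)]
  WR@(1,4): attacks (1,5) (1,3) (1,2) (1,1) (1,0) (2,4) (3,4) (4,4) (5,4) (0,4) [ray(1,0) blocked at (5,4)]
  WR@(4,5): attacks (4,4) (4,3) (4,2) (4,1) (4,0) (5,5) (3,5) (2,5) (1,5) (0,5) [ray(1,0) blocked at (5,5); ray(-1,0) blocked at (0,5)]
  WK@(5,4): attacks (5,5) (5,3) (4,4) (4,5) (4,3)
  WN@(5,5): attacks (4,3) (3,4)
W attacks (2,5): yes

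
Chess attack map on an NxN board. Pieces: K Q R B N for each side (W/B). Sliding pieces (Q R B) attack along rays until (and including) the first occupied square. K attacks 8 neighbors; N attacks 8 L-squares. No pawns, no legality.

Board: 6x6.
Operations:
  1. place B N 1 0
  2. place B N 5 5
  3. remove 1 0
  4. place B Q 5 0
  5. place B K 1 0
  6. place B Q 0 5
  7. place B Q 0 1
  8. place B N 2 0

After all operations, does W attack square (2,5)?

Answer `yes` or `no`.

Answer: no

Derivation:
Op 1: place BN@(1,0)
Op 2: place BN@(5,5)
Op 3: remove (1,0)
Op 4: place BQ@(5,0)
Op 5: place BK@(1,0)
Op 6: place BQ@(0,5)
Op 7: place BQ@(0,1)
Op 8: place BN@(2,0)
Per-piece attacks for W:
W attacks (2,5): no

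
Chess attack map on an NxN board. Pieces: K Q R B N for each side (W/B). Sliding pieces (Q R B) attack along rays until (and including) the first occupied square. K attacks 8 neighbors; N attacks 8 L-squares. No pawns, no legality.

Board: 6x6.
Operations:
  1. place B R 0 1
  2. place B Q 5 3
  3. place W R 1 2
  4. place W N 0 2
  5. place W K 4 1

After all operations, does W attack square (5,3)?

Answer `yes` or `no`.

Op 1: place BR@(0,1)
Op 2: place BQ@(5,3)
Op 3: place WR@(1,2)
Op 4: place WN@(0,2)
Op 5: place WK@(4,1)
Per-piece attacks for W:
  WN@(0,2): attacks (1,4) (2,3) (1,0) (2,1)
  WR@(1,2): attacks (1,3) (1,4) (1,5) (1,1) (1,0) (2,2) (3,2) (4,2) (5,2) (0,2) [ray(-1,0) blocked at (0,2)]
  WK@(4,1): attacks (4,2) (4,0) (5,1) (3,1) (5,2) (5,0) (3,2) (3,0)
W attacks (5,3): no

Answer: no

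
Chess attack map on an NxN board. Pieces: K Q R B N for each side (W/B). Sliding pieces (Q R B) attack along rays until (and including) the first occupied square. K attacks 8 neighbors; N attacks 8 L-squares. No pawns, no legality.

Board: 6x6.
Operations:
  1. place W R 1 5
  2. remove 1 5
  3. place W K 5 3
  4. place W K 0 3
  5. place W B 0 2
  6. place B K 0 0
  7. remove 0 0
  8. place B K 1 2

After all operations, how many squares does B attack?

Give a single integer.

Answer: 8

Derivation:
Op 1: place WR@(1,5)
Op 2: remove (1,5)
Op 3: place WK@(5,3)
Op 4: place WK@(0,3)
Op 5: place WB@(0,2)
Op 6: place BK@(0,0)
Op 7: remove (0,0)
Op 8: place BK@(1,2)
Per-piece attacks for B:
  BK@(1,2): attacks (1,3) (1,1) (2,2) (0,2) (2,3) (2,1) (0,3) (0,1)
Union (8 distinct): (0,1) (0,2) (0,3) (1,1) (1,3) (2,1) (2,2) (2,3)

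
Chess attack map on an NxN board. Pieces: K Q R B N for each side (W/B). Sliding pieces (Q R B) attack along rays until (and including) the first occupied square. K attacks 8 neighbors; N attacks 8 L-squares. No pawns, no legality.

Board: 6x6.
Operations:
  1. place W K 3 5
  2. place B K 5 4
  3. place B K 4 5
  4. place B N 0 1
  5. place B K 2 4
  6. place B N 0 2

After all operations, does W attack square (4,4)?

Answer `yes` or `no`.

Op 1: place WK@(3,5)
Op 2: place BK@(5,4)
Op 3: place BK@(4,5)
Op 4: place BN@(0,1)
Op 5: place BK@(2,4)
Op 6: place BN@(0,2)
Per-piece attacks for W:
  WK@(3,5): attacks (3,4) (4,5) (2,5) (4,4) (2,4)
W attacks (4,4): yes

Answer: yes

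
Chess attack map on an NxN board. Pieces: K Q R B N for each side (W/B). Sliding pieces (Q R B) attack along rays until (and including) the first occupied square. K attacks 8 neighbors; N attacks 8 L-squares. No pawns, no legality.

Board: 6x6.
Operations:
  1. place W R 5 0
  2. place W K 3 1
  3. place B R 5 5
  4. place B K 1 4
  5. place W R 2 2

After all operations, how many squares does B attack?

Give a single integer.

Answer: 15

Derivation:
Op 1: place WR@(5,0)
Op 2: place WK@(3,1)
Op 3: place BR@(5,5)
Op 4: place BK@(1,4)
Op 5: place WR@(2,2)
Per-piece attacks for B:
  BK@(1,4): attacks (1,5) (1,3) (2,4) (0,4) (2,5) (2,3) (0,5) (0,3)
  BR@(5,5): attacks (5,4) (5,3) (5,2) (5,1) (5,0) (4,5) (3,5) (2,5) (1,5) (0,5) [ray(0,-1) blocked at (5,0)]
Union (15 distinct): (0,3) (0,4) (0,5) (1,3) (1,5) (2,3) (2,4) (2,5) (3,5) (4,5) (5,0) (5,1) (5,2) (5,3) (5,4)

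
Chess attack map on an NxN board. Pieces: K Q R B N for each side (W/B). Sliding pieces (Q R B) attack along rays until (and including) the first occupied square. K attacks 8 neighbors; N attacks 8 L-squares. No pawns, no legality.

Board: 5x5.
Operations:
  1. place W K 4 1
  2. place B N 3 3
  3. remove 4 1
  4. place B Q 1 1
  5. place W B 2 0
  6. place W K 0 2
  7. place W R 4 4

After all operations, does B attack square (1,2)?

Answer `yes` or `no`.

Answer: yes

Derivation:
Op 1: place WK@(4,1)
Op 2: place BN@(3,3)
Op 3: remove (4,1)
Op 4: place BQ@(1,1)
Op 5: place WB@(2,0)
Op 6: place WK@(0,2)
Op 7: place WR@(4,4)
Per-piece attacks for B:
  BQ@(1,1): attacks (1,2) (1,3) (1,4) (1,0) (2,1) (3,1) (4,1) (0,1) (2,2) (3,3) (2,0) (0,2) (0,0) [ray(1,1) blocked at (3,3); ray(1,-1) blocked at (2,0); ray(-1,1) blocked at (0,2)]
  BN@(3,3): attacks (1,4) (4,1) (2,1) (1,2)
B attacks (1,2): yes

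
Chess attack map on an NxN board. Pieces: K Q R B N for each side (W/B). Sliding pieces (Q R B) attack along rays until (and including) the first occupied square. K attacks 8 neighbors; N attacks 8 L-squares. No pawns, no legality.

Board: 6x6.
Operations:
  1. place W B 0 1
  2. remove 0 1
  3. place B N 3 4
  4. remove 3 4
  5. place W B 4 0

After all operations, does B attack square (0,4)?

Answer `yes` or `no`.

Answer: no

Derivation:
Op 1: place WB@(0,1)
Op 2: remove (0,1)
Op 3: place BN@(3,4)
Op 4: remove (3,4)
Op 5: place WB@(4,0)
Per-piece attacks for B:
B attacks (0,4): no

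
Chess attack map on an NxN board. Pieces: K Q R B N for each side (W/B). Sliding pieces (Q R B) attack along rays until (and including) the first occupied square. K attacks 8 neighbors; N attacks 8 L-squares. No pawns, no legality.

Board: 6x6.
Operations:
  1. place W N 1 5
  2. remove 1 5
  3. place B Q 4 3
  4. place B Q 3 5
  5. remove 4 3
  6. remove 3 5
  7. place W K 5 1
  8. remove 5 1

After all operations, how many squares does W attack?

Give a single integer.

Answer: 0

Derivation:
Op 1: place WN@(1,5)
Op 2: remove (1,5)
Op 3: place BQ@(4,3)
Op 4: place BQ@(3,5)
Op 5: remove (4,3)
Op 6: remove (3,5)
Op 7: place WK@(5,1)
Op 8: remove (5,1)
Per-piece attacks for W:
Union (0 distinct): (none)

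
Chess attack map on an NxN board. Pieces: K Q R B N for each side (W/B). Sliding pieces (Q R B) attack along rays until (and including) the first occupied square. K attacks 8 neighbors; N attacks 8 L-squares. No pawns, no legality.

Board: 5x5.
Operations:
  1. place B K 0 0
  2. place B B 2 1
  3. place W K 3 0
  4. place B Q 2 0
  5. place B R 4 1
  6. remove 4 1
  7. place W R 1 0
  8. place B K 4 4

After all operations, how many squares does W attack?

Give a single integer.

Answer: 10

Derivation:
Op 1: place BK@(0,0)
Op 2: place BB@(2,1)
Op 3: place WK@(3,0)
Op 4: place BQ@(2,0)
Op 5: place BR@(4,1)
Op 6: remove (4,1)
Op 7: place WR@(1,0)
Op 8: place BK@(4,4)
Per-piece attacks for W:
  WR@(1,0): attacks (1,1) (1,2) (1,3) (1,4) (2,0) (0,0) [ray(1,0) blocked at (2,0); ray(-1,0) blocked at (0,0)]
  WK@(3,0): attacks (3,1) (4,0) (2,0) (4,1) (2,1)
Union (10 distinct): (0,0) (1,1) (1,2) (1,3) (1,4) (2,0) (2,1) (3,1) (4,0) (4,1)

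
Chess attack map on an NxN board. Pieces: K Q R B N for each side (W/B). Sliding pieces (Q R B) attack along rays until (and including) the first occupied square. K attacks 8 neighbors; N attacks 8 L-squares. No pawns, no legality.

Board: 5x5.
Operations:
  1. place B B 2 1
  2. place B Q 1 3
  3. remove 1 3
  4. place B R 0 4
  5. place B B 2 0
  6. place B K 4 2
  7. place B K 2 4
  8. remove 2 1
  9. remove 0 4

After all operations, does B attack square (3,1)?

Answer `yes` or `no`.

Answer: yes

Derivation:
Op 1: place BB@(2,1)
Op 2: place BQ@(1,3)
Op 3: remove (1,3)
Op 4: place BR@(0,4)
Op 5: place BB@(2,0)
Op 6: place BK@(4,2)
Op 7: place BK@(2,4)
Op 8: remove (2,1)
Op 9: remove (0,4)
Per-piece attacks for B:
  BB@(2,0): attacks (3,1) (4,2) (1,1) (0,2) [ray(1,1) blocked at (4,2)]
  BK@(2,4): attacks (2,3) (3,4) (1,4) (3,3) (1,3)
  BK@(4,2): attacks (4,3) (4,1) (3,2) (3,3) (3,1)
B attacks (3,1): yes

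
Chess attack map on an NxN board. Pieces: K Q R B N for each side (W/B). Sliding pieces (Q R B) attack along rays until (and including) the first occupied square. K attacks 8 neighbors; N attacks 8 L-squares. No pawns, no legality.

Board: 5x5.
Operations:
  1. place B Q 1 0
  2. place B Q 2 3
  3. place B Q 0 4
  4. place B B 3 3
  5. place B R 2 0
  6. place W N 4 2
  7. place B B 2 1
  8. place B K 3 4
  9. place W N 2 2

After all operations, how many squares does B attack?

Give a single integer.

Op 1: place BQ@(1,0)
Op 2: place BQ@(2,3)
Op 3: place BQ@(0,4)
Op 4: place BB@(3,3)
Op 5: place BR@(2,0)
Op 6: place WN@(4,2)
Op 7: place BB@(2,1)
Op 8: place BK@(3,4)
Op 9: place WN@(2,2)
Per-piece attacks for B:
  BQ@(0,4): attacks (0,3) (0,2) (0,1) (0,0) (1,4) (2,4) (3,4) (1,3) (2,2) [ray(1,0) blocked at (3,4); ray(1,-1) blocked at (2,2)]
  BQ@(1,0): attacks (1,1) (1,2) (1,3) (1,4) (2,0) (0,0) (2,1) (0,1) [ray(1,0) blocked at (2,0); ray(1,1) blocked at (2,1)]
  BR@(2,0): attacks (2,1) (3,0) (4,0) (1,0) [ray(0,1) blocked at (2,1); ray(-1,0) blocked at (1,0)]
  BB@(2,1): attacks (3,2) (4,3) (3,0) (1,2) (0,3) (1,0) [ray(-1,-1) blocked at (1,0)]
  BQ@(2,3): attacks (2,4) (2,2) (3,3) (1,3) (0,3) (3,4) (3,2) (4,1) (1,4) (1,2) (0,1) [ray(0,-1) blocked at (2,2); ray(1,0) blocked at (3,3); ray(1,1) blocked at (3,4)]
  BB@(3,3): attacks (4,4) (4,2) (2,4) (2,2) [ray(1,-1) blocked at (4,2); ray(-1,-1) blocked at (2,2)]
  BK@(3,4): attacks (3,3) (4,4) (2,4) (4,3) (2,3)
Union (23 distinct): (0,0) (0,1) (0,2) (0,3) (1,0) (1,1) (1,2) (1,3) (1,4) (2,0) (2,1) (2,2) (2,3) (2,4) (3,0) (3,2) (3,3) (3,4) (4,0) (4,1) (4,2) (4,3) (4,4)

Answer: 23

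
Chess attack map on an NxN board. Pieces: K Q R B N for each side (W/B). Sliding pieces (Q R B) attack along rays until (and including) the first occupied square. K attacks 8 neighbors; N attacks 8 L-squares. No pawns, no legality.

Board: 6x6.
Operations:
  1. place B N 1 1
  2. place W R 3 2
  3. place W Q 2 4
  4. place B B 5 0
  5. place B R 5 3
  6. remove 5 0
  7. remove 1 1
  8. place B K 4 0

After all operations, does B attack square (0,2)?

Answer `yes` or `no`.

Answer: no

Derivation:
Op 1: place BN@(1,1)
Op 2: place WR@(3,2)
Op 3: place WQ@(2,4)
Op 4: place BB@(5,0)
Op 5: place BR@(5,3)
Op 6: remove (5,0)
Op 7: remove (1,1)
Op 8: place BK@(4,0)
Per-piece attacks for B:
  BK@(4,0): attacks (4,1) (5,0) (3,0) (5,1) (3,1)
  BR@(5,3): attacks (5,4) (5,5) (5,2) (5,1) (5,0) (4,3) (3,3) (2,3) (1,3) (0,3)
B attacks (0,2): no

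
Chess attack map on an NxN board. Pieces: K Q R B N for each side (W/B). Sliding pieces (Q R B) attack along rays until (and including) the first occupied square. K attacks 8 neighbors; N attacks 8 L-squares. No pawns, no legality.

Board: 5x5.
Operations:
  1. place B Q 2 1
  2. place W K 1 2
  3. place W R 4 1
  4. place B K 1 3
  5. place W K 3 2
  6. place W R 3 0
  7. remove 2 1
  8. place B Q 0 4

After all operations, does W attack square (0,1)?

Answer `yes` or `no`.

Op 1: place BQ@(2,1)
Op 2: place WK@(1,2)
Op 3: place WR@(4,1)
Op 4: place BK@(1,3)
Op 5: place WK@(3,2)
Op 6: place WR@(3,0)
Op 7: remove (2,1)
Op 8: place BQ@(0,4)
Per-piece attacks for W:
  WK@(1,2): attacks (1,3) (1,1) (2,2) (0,2) (2,3) (2,1) (0,3) (0,1)
  WR@(3,0): attacks (3,1) (3,2) (4,0) (2,0) (1,0) (0,0) [ray(0,1) blocked at (3,2)]
  WK@(3,2): attacks (3,3) (3,1) (4,2) (2,2) (4,3) (4,1) (2,3) (2,1)
  WR@(4,1): attacks (4,2) (4,3) (4,4) (4,0) (3,1) (2,1) (1,1) (0,1)
W attacks (0,1): yes

Answer: yes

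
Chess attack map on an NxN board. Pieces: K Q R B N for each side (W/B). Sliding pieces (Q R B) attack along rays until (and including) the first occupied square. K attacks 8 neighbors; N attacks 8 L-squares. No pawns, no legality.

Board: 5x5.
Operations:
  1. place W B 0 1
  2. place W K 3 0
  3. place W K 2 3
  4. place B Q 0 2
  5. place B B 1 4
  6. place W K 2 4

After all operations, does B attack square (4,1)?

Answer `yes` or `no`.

Answer: no

Derivation:
Op 1: place WB@(0,1)
Op 2: place WK@(3,0)
Op 3: place WK@(2,3)
Op 4: place BQ@(0,2)
Op 5: place BB@(1,4)
Op 6: place WK@(2,4)
Per-piece attacks for B:
  BQ@(0,2): attacks (0,3) (0,4) (0,1) (1,2) (2,2) (3,2) (4,2) (1,3) (2,4) (1,1) (2,0) [ray(0,-1) blocked at (0,1); ray(1,1) blocked at (2,4)]
  BB@(1,4): attacks (2,3) (0,3) [ray(1,-1) blocked at (2,3)]
B attacks (4,1): no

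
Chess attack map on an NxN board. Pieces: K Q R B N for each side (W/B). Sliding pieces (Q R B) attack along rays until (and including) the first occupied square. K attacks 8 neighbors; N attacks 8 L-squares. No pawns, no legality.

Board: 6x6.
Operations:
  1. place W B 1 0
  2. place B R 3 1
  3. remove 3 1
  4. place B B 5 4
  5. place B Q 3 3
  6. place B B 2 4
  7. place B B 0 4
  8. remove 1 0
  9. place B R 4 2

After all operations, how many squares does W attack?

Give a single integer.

Op 1: place WB@(1,0)
Op 2: place BR@(3,1)
Op 3: remove (3,1)
Op 4: place BB@(5,4)
Op 5: place BQ@(3,3)
Op 6: place BB@(2,4)
Op 7: place BB@(0,4)
Op 8: remove (1,0)
Op 9: place BR@(4,2)
Per-piece attacks for W:
Union (0 distinct): (none)

Answer: 0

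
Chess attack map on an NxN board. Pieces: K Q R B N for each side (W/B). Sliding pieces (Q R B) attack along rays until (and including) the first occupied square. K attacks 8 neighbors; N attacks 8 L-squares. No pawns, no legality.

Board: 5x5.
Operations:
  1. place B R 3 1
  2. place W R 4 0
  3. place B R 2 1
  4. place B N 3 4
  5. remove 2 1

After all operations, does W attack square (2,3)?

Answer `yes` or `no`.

Answer: no

Derivation:
Op 1: place BR@(3,1)
Op 2: place WR@(4,0)
Op 3: place BR@(2,1)
Op 4: place BN@(3,4)
Op 5: remove (2,1)
Per-piece attacks for W:
  WR@(4,0): attacks (4,1) (4,2) (4,3) (4,4) (3,0) (2,0) (1,0) (0,0)
W attacks (2,3): no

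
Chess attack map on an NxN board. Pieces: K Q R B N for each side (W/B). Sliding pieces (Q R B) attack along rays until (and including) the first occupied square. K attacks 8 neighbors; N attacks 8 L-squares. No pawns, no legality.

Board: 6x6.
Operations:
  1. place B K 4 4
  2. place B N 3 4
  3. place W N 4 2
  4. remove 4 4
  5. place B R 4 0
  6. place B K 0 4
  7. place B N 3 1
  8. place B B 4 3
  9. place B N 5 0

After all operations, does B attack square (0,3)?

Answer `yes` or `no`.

Answer: yes

Derivation:
Op 1: place BK@(4,4)
Op 2: place BN@(3,4)
Op 3: place WN@(4,2)
Op 4: remove (4,4)
Op 5: place BR@(4,0)
Op 6: place BK@(0,4)
Op 7: place BN@(3,1)
Op 8: place BB@(4,3)
Op 9: place BN@(5,0)
Per-piece attacks for B:
  BK@(0,4): attacks (0,5) (0,3) (1,4) (1,5) (1,3)
  BN@(3,1): attacks (4,3) (5,2) (2,3) (1,2) (5,0) (1,0)
  BN@(3,4): attacks (5,5) (1,5) (4,2) (5,3) (2,2) (1,3)
  BR@(4,0): attacks (4,1) (4,2) (5,0) (3,0) (2,0) (1,0) (0,0) [ray(0,1) blocked at (4,2); ray(1,0) blocked at (5,0)]
  BB@(4,3): attacks (5,4) (5,2) (3,4) (3,2) (2,1) (1,0) [ray(-1,1) blocked at (3,4)]
  BN@(5,0): attacks (4,2) (3,1)
B attacks (0,3): yes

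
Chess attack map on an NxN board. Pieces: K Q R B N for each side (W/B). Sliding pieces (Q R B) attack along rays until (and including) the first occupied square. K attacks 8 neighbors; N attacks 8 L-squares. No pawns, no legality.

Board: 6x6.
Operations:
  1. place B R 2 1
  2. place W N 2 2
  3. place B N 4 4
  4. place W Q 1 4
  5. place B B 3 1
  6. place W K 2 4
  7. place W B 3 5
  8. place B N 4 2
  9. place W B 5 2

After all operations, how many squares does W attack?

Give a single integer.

Op 1: place BR@(2,1)
Op 2: place WN@(2,2)
Op 3: place BN@(4,4)
Op 4: place WQ@(1,4)
Op 5: place BB@(3,1)
Op 6: place WK@(2,4)
Op 7: place WB@(3,5)
Op 8: place BN@(4,2)
Op 9: place WB@(5,2)
Per-piece attacks for W:
  WQ@(1,4): attacks (1,5) (1,3) (1,2) (1,1) (1,0) (2,4) (0,4) (2,5) (2,3) (3,2) (4,1) (5,0) (0,5) (0,3) [ray(1,0) blocked at (2,4)]
  WN@(2,2): attacks (3,4) (4,3) (1,4) (0,3) (3,0) (4,1) (1,0) (0,1)
  WK@(2,4): attacks (2,5) (2,3) (3,4) (1,4) (3,5) (3,3) (1,5) (1,3)
  WB@(3,5): attacks (4,4) (2,4) [ray(1,-1) blocked at (4,4); ray(-1,-1) blocked at (2,4)]
  WB@(5,2): attacks (4,3) (3,4) (2,5) (4,1) (3,0)
Union (22 distinct): (0,1) (0,3) (0,4) (0,5) (1,0) (1,1) (1,2) (1,3) (1,4) (1,5) (2,3) (2,4) (2,5) (3,0) (3,2) (3,3) (3,4) (3,5) (4,1) (4,3) (4,4) (5,0)

Answer: 22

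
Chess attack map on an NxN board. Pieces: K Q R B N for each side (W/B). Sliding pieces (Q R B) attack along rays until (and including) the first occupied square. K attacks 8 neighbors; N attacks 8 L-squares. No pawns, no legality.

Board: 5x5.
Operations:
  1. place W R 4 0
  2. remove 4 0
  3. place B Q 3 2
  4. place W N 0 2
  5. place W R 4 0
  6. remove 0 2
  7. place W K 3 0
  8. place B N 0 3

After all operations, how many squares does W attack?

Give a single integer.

Op 1: place WR@(4,0)
Op 2: remove (4,0)
Op 3: place BQ@(3,2)
Op 4: place WN@(0,2)
Op 5: place WR@(4,0)
Op 6: remove (0,2)
Op 7: place WK@(3,0)
Op 8: place BN@(0,3)
Per-piece attacks for W:
  WK@(3,0): attacks (3,1) (4,0) (2,0) (4,1) (2,1)
  WR@(4,0): attacks (4,1) (4,2) (4,3) (4,4) (3,0) [ray(-1,0) blocked at (3,0)]
Union (9 distinct): (2,0) (2,1) (3,0) (3,1) (4,0) (4,1) (4,2) (4,3) (4,4)

Answer: 9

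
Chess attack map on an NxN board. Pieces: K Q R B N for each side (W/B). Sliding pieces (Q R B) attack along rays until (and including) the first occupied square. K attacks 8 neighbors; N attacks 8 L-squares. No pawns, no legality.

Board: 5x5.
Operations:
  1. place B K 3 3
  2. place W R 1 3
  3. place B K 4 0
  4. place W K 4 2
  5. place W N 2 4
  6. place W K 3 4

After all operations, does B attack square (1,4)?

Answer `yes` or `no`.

Answer: no

Derivation:
Op 1: place BK@(3,3)
Op 2: place WR@(1,3)
Op 3: place BK@(4,0)
Op 4: place WK@(4,2)
Op 5: place WN@(2,4)
Op 6: place WK@(3,4)
Per-piece attacks for B:
  BK@(3,3): attacks (3,4) (3,2) (4,3) (2,3) (4,4) (4,2) (2,4) (2,2)
  BK@(4,0): attacks (4,1) (3,0) (3,1)
B attacks (1,4): no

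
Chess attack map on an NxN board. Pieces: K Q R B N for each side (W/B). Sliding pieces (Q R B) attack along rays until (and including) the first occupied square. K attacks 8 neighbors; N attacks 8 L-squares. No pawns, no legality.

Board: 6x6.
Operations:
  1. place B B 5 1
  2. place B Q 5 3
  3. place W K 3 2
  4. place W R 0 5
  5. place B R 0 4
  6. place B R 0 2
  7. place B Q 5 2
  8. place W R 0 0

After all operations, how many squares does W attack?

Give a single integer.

Answer: 21

Derivation:
Op 1: place BB@(5,1)
Op 2: place BQ@(5,3)
Op 3: place WK@(3,2)
Op 4: place WR@(0,5)
Op 5: place BR@(0,4)
Op 6: place BR@(0,2)
Op 7: place BQ@(5,2)
Op 8: place WR@(0,0)
Per-piece attacks for W:
  WR@(0,0): attacks (0,1) (0,2) (1,0) (2,0) (3,0) (4,0) (5,0) [ray(0,1) blocked at (0,2)]
  WR@(0,5): attacks (0,4) (1,5) (2,5) (3,5) (4,5) (5,5) [ray(0,-1) blocked at (0,4)]
  WK@(3,2): attacks (3,3) (3,1) (4,2) (2,2) (4,3) (4,1) (2,3) (2,1)
Union (21 distinct): (0,1) (0,2) (0,4) (1,0) (1,5) (2,0) (2,1) (2,2) (2,3) (2,5) (3,0) (3,1) (3,3) (3,5) (4,0) (4,1) (4,2) (4,3) (4,5) (5,0) (5,5)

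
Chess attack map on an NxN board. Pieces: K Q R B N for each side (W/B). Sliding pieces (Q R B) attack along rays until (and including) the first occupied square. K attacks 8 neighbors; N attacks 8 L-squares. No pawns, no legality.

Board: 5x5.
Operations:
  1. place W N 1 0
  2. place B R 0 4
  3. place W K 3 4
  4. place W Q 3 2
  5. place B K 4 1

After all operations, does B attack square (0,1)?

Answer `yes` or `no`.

Op 1: place WN@(1,0)
Op 2: place BR@(0,4)
Op 3: place WK@(3,4)
Op 4: place WQ@(3,2)
Op 5: place BK@(4,1)
Per-piece attacks for B:
  BR@(0,4): attacks (0,3) (0,2) (0,1) (0,0) (1,4) (2,4) (3,4) [ray(1,0) blocked at (3,4)]
  BK@(4,1): attacks (4,2) (4,0) (3,1) (3,2) (3,0)
B attacks (0,1): yes

Answer: yes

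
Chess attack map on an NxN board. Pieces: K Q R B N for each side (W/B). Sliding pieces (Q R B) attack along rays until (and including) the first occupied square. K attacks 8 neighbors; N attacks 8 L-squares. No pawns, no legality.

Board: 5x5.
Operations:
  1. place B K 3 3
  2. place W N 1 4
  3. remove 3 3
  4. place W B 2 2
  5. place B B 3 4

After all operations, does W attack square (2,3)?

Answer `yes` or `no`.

Answer: no

Derivation:
Op 1: place BK@(3,3)
Op 2: place WN@(1,4)
Op 3: remove (3,3)
Op 4: place WB@(2,2)
Op 5: place BB@(3,4)
Per-piece attacks for W:
  WN@(1,4): attacks (2,2) (3,3) (0,2)
  WB@(2,2): attacks (3,3) (4,4) (3,1) (4,0) (1,3) (0,4) (1,1) (0,0)
W attacks (2,3): no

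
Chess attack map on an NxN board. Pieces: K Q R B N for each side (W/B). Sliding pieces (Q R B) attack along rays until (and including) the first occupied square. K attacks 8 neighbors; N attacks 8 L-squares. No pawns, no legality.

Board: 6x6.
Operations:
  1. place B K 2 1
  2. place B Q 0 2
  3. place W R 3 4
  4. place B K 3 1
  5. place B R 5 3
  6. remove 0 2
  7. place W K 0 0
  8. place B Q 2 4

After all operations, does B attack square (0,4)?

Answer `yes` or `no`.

Answer: yes

Derivation:
Op 1: place BK@(2,1)
Op 2: place BQ@(0,2)
Op 3: place WR@(3,4)
Op 4: place BK@(3,1)
Op 5: place BR@(5,3)
Op 6: remove (0,2)
Op 7: place WK@(0,0)
Op 8: place BQ@(2,4)
Per-piece attacks for B:
  BK@(2,1): attacks (2,2) (2,0) (3,1) (1,1) (3,2) (3,0) (1,2) (1,0)
  BQ@(2,4): attacks (2,5) (2,3) (2,2) (2,1) (3,4) (1,4) (0,4) (3,5) (3,3) (4,2) (5,1) (1,5) (1,3) (0,2) [ray(0,-1) blocked at (2,1); ray(1,0) blocked at (3,4)]
  BK@(3,1): attacks (3,2) (3,0) (4,1) (2,1) (4,2) (4,0) (2,2) (2,0)
  BR@(5,3): attacks (5,4) (5,5) (5,2) (5,1) (5,0) (4,3) (3,3) (2,3) (1,3) (0,3)
B attacks (0,4): yes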